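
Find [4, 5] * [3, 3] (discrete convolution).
y[0] = 4×3 = 12; y[1] = 4×3 + 5×3 = 27; y[2] = 5×3 = 15

[12, 27, 15]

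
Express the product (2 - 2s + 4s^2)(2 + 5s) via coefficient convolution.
Ascending coefficients: a = [2, -2, 4], b = [2, 5]. c[0] = 2×2 = 4; c[1] = 2×5 + -2×2 = 6; c[2] = -2×5 + 4×2 = -2; c[3] = 4×5 = 20. Result coefficients: [4, 6, -2, 20] → 4 + 6s - 2s^2 + 20s^3

4 + 6s - 2s^2 + 20s^3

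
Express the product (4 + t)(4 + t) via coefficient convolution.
Ascending coefficients: a = [4, 1], b = [4, 1]. c[0] = 4×4 = 16; c[1] = 4×1 + 1×4 = 8; c[2] = 1×1 = 1. Result coefficients: [16, 8, 1] → 16 + 8t + t^2

16 + 8t + t^2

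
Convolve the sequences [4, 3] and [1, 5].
y[0] = 4×1 = 4; y[1] = 4×5 + 3×1 = 23; y[2] = 3×5 = 15

[4, 23, 15]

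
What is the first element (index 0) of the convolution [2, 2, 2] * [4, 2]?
Use y[k] = Σ_i a[i]·b[k-i] at k=0. y[0] = 2×4 = 8

8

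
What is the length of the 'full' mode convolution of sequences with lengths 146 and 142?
Linear/full convolution length: m + n - 1 = 146 + 142 - 1 = 287

287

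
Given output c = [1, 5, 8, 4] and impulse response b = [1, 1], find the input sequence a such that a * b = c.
Deconvolve c=[1, 5, 8, 4] by b=[1, 1]. Since b[0]=1, solve forward: a[0] = c[0] / 1 = 1; a[1] = (c[1] - 1×1) / 1 = 4; a[2] = (c[2] - 4×1) / 1 = 4. So a = [1, 4, 4]. Check by forward convolution: c[0] = 1×1 = 1; c[1] = 1×1 + 4×1 = 5; c[2] = 4×1 + 4×1 = 8; c[3] = 4×1 = 4

[1, 4, 4]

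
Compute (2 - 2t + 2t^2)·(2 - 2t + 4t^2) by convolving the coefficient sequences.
Ascending coefficients: a = [2, -2, 2], b = [2, -2, 4]. c[0] = 2×2 = 4; c[1] = 2×-2 + -2×2 = -8; c[2] = 2×4 + -2×-2 + 2×2 = 16; c[3] = -2×4 + 2×-2 = -12; c[4] = 2×4 = 8. Result coefficients: [4, -8, 16, -12, 8] → 4 - 8t + 16t^2 - 12t^3 + 8t^4

4 - 8t + 16t^2 - 12t^3 + 8t^4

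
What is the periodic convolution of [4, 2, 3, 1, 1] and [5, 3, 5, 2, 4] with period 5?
Use y[k] = Σ_j a[j]·b[(k-j) mod 5]. y[0] = 4×5 + 2×4 + 3×2 + 1×5 + 1×3 = 42; y[1] = 4×3 + 2×5 + 3×4 + 1×2 + 1×5 = 41; y[2] = 4×5 + 2×3 + 3×5 + 1×4 + 1×2 = 47; y[3] = 4×2 + 2×5 + 3×3 + 1×5 + 1×4 = 36; y[4] = 4×4 + 2×2 + 3×5 + 1×3 + 1×5 = 43. Result: [42, 41, 47, 36, 43]

[42, 41, 47, 36, 43]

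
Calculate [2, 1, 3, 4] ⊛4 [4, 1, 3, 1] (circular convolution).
Use y[k] = Σ_j f[j]·g[(k-j) mod 4]. y[0] = 2×4 + 1×1 + 3×3 + 4×1 = 22; y[1] = 2×1 + 1×4 + 3×1 + 4×3 = 21; y[2] = 2×3 + 1×1 + 3×4 + 4×1 = 23; y[3] = 2×1 + 1×3 + 3×1 + 4×4 = 24. Result: [22, 21, 23, 24]

[22, 21, 23, 24]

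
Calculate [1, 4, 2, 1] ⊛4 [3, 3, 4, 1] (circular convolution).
Use y[k] = Σ_j f[j]·g[(k-j) mod 4]. y[0] = 1×3 + 4×1 + 2×4 + 1×3 = 18; y[1] = 1×3 + 4×3 + 2×1 + 1×4 = 21; y[2] = 1×4 + 4×3 + 2×3 + 1×1 = 23; y[3] = 1×1 + 4×4 + 2×3 + 1×3 = 26. Result: [18, 21, 23, 26]

[18, 21, 23, 26]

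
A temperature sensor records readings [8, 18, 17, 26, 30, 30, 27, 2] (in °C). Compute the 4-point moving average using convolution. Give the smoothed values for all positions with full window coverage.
4-point moving average kernel = [1, 1, 1, 1]. Apply in 'valid' mode (full window coverage): avg[0] = (8 + 18 + 17 + 26) / 4 = 17.25; avg[1] = (18 + 17 + 26 + 30) / 4 = 22.75; avg[2] = (17 + 26 + 30 + 30) / 4 = 25.75; avg[3] = (26 + 30 + 30 + 27) / 4 = 28.25; avg[4] = (30 + 30 + 27 + 2) / 4 = 22.25. Smoothed values: [17.25, 22.75, 25.75, 28.25, 22.25]

[17.25, 22.75, 25.75, 28.25, 22.25]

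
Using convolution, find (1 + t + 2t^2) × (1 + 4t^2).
Ascending coefficients: a = [1, 1, 2], b = [1, 0, 4]. c[0] = 1×1 = 1; c[1] = 1×0 + 1×1 = 1; c[2] = 1×4 + 1×0 + 2×1 = 6; c[3] = 1×4 + 2×0 = 4; c[4] = 2×4 = 8. Result coefficients: [1, 1, 6, 4, 8] → 1 + t + 6t^2 + 4t^3 + 8t^4

1 + t + 6t^2 + 4t^3 + 8t^4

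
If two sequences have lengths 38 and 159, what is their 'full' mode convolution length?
Linear/full convolution length: m + n - 1 = 38 + 159 - 1 = 196

196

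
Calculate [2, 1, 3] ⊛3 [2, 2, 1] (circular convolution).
Use y[k] = Σ_j f[j]·g[(k-j) mod 3]. y[0] = 2×2 + 1×1 + 3×2 = 11; y[1] = 2×2 + 1×2 + 3×1 = 9; y[2] = 2×1 + 1×2 + 3×2 = 10. Result: [11, 9, 10]

[11, 9, 10]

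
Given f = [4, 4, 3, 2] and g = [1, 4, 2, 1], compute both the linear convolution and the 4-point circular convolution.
Linear: y_lin[0] = 4×1 = 4; y_lin[1] = 4×4 + 4×1 = 20; y_lin[2] = 4×2 + 4×4 + 3×1 = 27; y_lin[3] = 4×1 + 4×2 + 3×4 + 2×1 = 26; y_lin[4] = 4×1 + 3×2 + 2×4 = 18; y_lin[5] = 3×1 + 2×2 = 7; y_lin[6] = 2×1 = 2 → [4, 20, 27, 26, 18, 7, 2]. Circular (length 4): y[0] = 4×1 + 4×1 + 3×2 + 2×4 = 22; y[1] = 4×4 + 4×1 + 3×1 + 2×2 = 27; y[2] = 4×2 + 4×4 + 3×1 + 2×1 = 29; y[3] = 4×1 + 4×2 + 3×4 + 2×1 = 26 → [22, 27, 29, 26]

Linear: [4, 20, 27, 26, 18, 7, 2], Circular: [22, 27, 29, 26]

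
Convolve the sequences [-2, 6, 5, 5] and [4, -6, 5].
y[0] = -2×4 = -8; y[1] = -2×-6 + 6×4 = 36; y[2] = -2×5 + 6×-6 + 5×4 = -26; y[3] = 6×5 + 5×-6 + 5×4 = 20; y[4] = 5×5 + 5×-6 = -5; y[5] = 5×5 = 25

[-8, 36, -26, 20, -5, 25]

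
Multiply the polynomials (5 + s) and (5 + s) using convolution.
Ascending coefficients: a = [5, 1], b = [5, 1]. c[0] = 5×5 = 25; c[1] = 5×1 + 1×5 = 10; c[2] = 1×1 = 1. Result coefficients: [25, 10, 1] → 25 + 10s + s^2

25 + 10s + s^2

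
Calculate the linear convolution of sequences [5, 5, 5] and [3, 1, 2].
y[0] = 5×3 = 15; y[1] = 5×1 + 5×3 = 20; y[2] = 5×2 + 5×1 + 5×3 = 30; y[3] = 5×2 + 5×1 = 15; y[4] = 5×2 = 10

[15, 20, 30, 15, 10]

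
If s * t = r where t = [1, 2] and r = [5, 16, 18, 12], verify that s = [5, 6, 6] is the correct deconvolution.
Forward-compute [5, 6, 6] * [1, 2]: r[0] = 5×1 = 5; r[1] = 5×2 + 6×1 = 16; r[2] = 6×2 + 6×1 = 18; r[3] = 6×2 = 12 → [5, 16, 18, 12]. Matches given r = [5, 16, 18, 12], so verified.

Verified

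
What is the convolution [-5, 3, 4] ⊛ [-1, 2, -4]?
y[0] = -5×-1 = 5; y[1] = -5×2 + 3×-1 = -13; y[2] = -5×-4 + 3×2 + 4×-1 = 22; y[3] = 3×-4 + 4×2 = -4; y[4] = 4×-4 = -16

[5, -13, 22, -4, -16]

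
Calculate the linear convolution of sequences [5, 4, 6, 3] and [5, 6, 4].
y[0] = 5×5 = 25; y[1] = 5×6 + 4×5 = 50; y[2] = 5×4 + 4×6 + 6×5 = 74; y[3] = 4×4 + 6×6 + 3×5 = 67; y[4] = 6×4 + 3×6 = 42; y[5] = 3×4 = 12

[25, 50, 74, 67, 42, 12]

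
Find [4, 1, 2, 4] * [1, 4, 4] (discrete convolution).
y[0] = 4×1 = 4; y[1] = 4×4 + 1×1 = 17; y[2] = 4×4 + 1×4 + 2×1 = 22; y[3] = 1×4 + 2×4 + 4×1 = 16; y[4] = 2×4 + 4×4 = 24; y[5] = 4×4 = 16

[4, 17, 22, 16, 24, 16]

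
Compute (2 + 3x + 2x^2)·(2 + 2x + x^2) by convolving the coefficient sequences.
Ascending coefficients: a = [2, 3, 2], b = [2, 2, 1]. c[0] = 2×2 = 4; c[1] = 2×2 + 3×2 = 10; c[2] = 2×1 + 3×2 + 2×2 = 12; c[3] = 3×1 + 2×2 = 7; c[4] = 2×1 = 2. Result coefficients: [4, 10, 12, 7, 2] → 4 + 10x + 12x^2 + 7x^3 + 2x^4

4 + 10x + 12x^2 + 7x^3 + 2x^4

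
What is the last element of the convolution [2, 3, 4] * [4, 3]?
Use y[k] = Σ_i a[i]·b[k-i] at k=3. y[3] = 4×3 = 12

12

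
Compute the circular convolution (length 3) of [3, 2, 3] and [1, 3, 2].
Use y[k] = Σ_j s[j]·t[(k-j) mod 3]. y[0] = 3×1 + 2×2 + 3×3 = 16; y[1] = 3×3 + 2×1 + 3×2 = 17; y[2] = 3×2 + 2×3 + 3×1 = 15. Result: [16, 17, 15]

[16, 17, 15]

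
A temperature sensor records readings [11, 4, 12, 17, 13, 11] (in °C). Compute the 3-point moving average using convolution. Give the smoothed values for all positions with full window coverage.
3-point moving average kernel = [1, 1, 1]. Apply in 'valid' mode (full window coverage): avg[0] = (11 + 4 + 12) / 3 = 9.0; avg[1] = (4 + 12 + 17) / 3 = 11.0; avg[2] = (12 + 17 + 13) / 3 = 14.0; avg[3] = (17 + 13 + 11) / 3 = 13.67. Smoothed values: [9.0, 11.0, 14.0, 13.67]

[9.0, 11.0, 14.0, 13.67]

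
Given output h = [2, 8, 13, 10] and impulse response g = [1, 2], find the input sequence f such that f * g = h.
Deconvolve h=[2, 8, 13, 10] by g=[1, 2]. Since g[0]=1, solve forward: f[0] = h[0] / 1 = 2; f[1] = (h[1] - 2×2) / 1 = 4; f[2] = (h[2] - 4×2) / 1 = 5. So f = [2, 4, 5]. Check by forward convolution: h[0] = 2×1 = 2; h[1] = 2×2 + 4×1 = 8; h[2] = 4×2 + 5×1 = 13; h[3] = 5×2 = 10

[2, 4, 5]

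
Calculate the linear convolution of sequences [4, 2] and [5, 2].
y[0] = 4×5 = 20; y[1] = 4×2 + 2×5 = 18; y[2] = 2×2 = 4

[20, 18, 4]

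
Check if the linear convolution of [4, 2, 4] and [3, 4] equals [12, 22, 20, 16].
Recompute linear convolution of [4, 2, 4] and [3, 4]: y[0] = 4×3 = 12; y[1] = 4×4 + 2×3 = 22; y[2] = 2×4 + 4×3 = 20; y[3] = 4×4 = 16 → [12, 22, 20, 16]. Given [12, 22, 20, 16] matches, so answer: Yes

Yes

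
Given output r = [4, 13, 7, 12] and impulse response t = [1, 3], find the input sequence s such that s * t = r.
Deconvolve r=[4, 13, 7, 12] by t=[1, 3]. Since t[0]=1, solve forward: s[0] = r[0] / 1 = 4; s[1] = (r[1] - 4×3) / 1 = 1; s[2] = (r[2] - 1×3) / 1 = 4. So s = [4, 1, 4]. Check by forward convolution: r[0] = 4×1 = 4; r[1] = 4×3 + 1×1 = 13; r[2] = 1×3 + 4×1 = 7; r[3] = 4×3 = 12

[4, 1, 4]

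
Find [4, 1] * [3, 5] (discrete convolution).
y[0] = 4×3 = 12; y[1] = 4×5 + 1×3 = 23; y[2] = 1×5 = 5

[12, 23, 5]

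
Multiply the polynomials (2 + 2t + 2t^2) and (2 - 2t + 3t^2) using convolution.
Ascending coefficients: a = [2, 2, 2], b = [2, -2, 3]. c[0] = 2×2 = 4; c[1] = 2×-2 + 2×2 = 0; c[2] = 2×3 + 2×-2 + 2×2 = 6; c[3] = 2×3 + 2×-2 = 2; c[4] = 2×3 = 6. Result coefficients: [4, 0, 6, 2, 6] → 4 + 6t^2 + 2t^3 + 6t^4

4 + 6t^2 + 2t^3 + 6t^4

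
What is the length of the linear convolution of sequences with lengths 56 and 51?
Linear/full convolution length: m + n - 1 = 56 + 51 - 1 = 106

106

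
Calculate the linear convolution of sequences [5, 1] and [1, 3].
y[0] = 5×1 = 5; y[1] = 5×3 + 1×1 = 16; y[2] = 1×3 = 3

[5, 16, 3]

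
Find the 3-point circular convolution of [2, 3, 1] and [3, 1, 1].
Use y[k] = Σ_j f[j]·g[(k-j) mod 3]. y[0] = 2×3 + 3×1 + 1×1 = 10; y[1] = 2×1 + 3×3 + 1×1 = 12; y[2] = 2×1 + 3×1 + 1×3 = 8. Result: [10, 12, 8]

[10, 12, 8]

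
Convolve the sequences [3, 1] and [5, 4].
y[0] = 3×5 = 15; y[1] = 3×4 + 1×5 = 17; y[2] = 1×4 = 4

[15, 17, 4]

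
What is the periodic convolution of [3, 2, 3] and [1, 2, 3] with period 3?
Use y[k] = Σ_j a[j]·b[(k-j) mod 3]. y[0] = 3×1 + 2×3 + 3×2 = 15; y[1] = 3×2 + 2×1 + 3×3 = 17; y[2] = 3×3 + 2×2 + 3×1 = 16. Result: [15, 17, 16]

[15, 17, 16]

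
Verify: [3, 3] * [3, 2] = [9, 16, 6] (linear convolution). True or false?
Recompute linear convolution of [3, 3] and [3, 2]: y[0] = 3×3 = 9; y[1] = 3×2 + 3×3 = 15; y[2] = 3×2 = 6 → [9, 15, 6]. Compare to given [9, 16, 6]: they differ at index 1: given 16, correct 15, so answer: No

No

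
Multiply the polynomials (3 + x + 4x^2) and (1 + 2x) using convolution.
Ascending coefficients: a = [3, 1, 4], b = [1, 2]. c[0] = 3×1 = 3; c[1] = 3×2 + 1×1 = 7; c[2] = 1×2 + 4×1 = 6; c[3] = 4×2 = 8. Result coefficients: [3, 7, 6, 8] → 3 + 7x + 6x^2 + 8x^3

3 + 7x + 6x^2 + 8x^3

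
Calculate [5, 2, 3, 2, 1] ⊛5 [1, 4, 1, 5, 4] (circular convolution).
Use y[k] = Σ_j f[j]·g[(k-j) mod 5]. y[0] = 5×1 + 2×4 + 3×5 + 2×1 + 1×4 = 34; y[1] = 5×4 + 2×1 + 3×4 + 2×5 + 1×1 = 45; y[2] = 5×1 + 2×4 + 3×1 + 2×4 + 1×5 = 29; y[3] = 5×5 + 2×1 + 3×4 + 2×1 + 1×4 = 45; y[4] = 5×4 + 2×5 + 3×1 + 2×4 + 1×1 = 42. Result: [34, 45, 29, 45, 42]

[34, 45, 29, 45, 42]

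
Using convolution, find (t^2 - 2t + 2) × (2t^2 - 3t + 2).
Ascending coefficients: a = [2, -2, 1], b = [2, -3, 2]. c[0] = 2×2 = 4; c[1] = 2×-3 + -2×2 = -10; c[2] = 2×2 + -2×-3 + 1×2 = 12; c[3] = -2×2 + 1×-3 = -7; c[4] = 1×2 = 2. Result coefficients: [4, -10, 12, -7, 2] → 2t^4 - 7t^3 + 12t^2 - 10t + 4

2t^4 - 7t^3 + 12t^2 - 10t + 4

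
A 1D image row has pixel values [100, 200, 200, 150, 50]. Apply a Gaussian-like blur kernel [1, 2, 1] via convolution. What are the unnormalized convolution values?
Convolve image row [100, 200, 200, 150, 50] with kernel [1, 2, 1]: y[0] = 100×1 = 100; y[1] = 100×2 + 200×1 = 400; y[2] = 100×1 + 200×2 + 200×1 = 700; y[3] = 200×1 + 200×2 + 150×1 = 750; y[4] = 200×1 + 150×2 + 50×1 = 550; y[5] = 150×1 + 50×2 = 250; y[6] = 50×1 = 50 → [100, 400, 700, 750, 550, 250, 50]. Normalization factor = sum(kernel) = 4.

[100, 400, 700, 750, 550, 250, 50]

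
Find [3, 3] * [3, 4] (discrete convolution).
y[0] = 3×3 = 9; y[1] = 3×4 + 3×3 = 21; y[2] = 3×4 = 12

[9, 21, 12]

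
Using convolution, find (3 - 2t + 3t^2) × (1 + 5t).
Ascending coefficients: a = [3, -2, 3], b = [1, 5]. c[0] = 3×1 = 3; c[1] = 3×5 + -2×1 = 13; c[2] = -2×5 + 3×1 = -7; c[3] = 3×5 = 15. Result coefficients: [3, 13, -7, 15] → 3 + 13t - 7t^2 + 15t^3

3 + 13t - 7t^2 + 15t^3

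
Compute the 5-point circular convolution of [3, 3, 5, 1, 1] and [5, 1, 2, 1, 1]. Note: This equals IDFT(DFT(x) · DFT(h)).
Either evaluate y[k] = Σ_j x[j]·h[(k-j) mod 5] directly, or use IDFT(DFT(x) · DFT(h)). y[0] = 3×5 + 3×1 + 5×1 + 1×2 + 1×1 = 26; y[1] = 3×1 + 3×5 + 5×1 + 1×1 + 1×2 = 26; y[2] = 3×2 + 3×1 + 5×5 + 1×1 + 1×1 = 36; y[3] = 3×1 + 3×2 + 5×1 + 1×5 + 1×1 = 20; y[4] = 3×1 + 3×1 + 5×2 + 1×1 + 1×5 = 22. Result: [26, 26, 36, 20, 22]

[26, 26, 36, 20, 22]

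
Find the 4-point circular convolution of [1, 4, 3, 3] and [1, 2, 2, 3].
Use y[k] = Σ_j s[j]·t[(k-j) mod 4]. y[0] = 1×1 + 4×3 + 3×2 + 3×2 = 25; y[1] = 1×2 + 4×1 + 3×3 + 3×2 = 21; y[2] = 1×2 + 4×2 + 3×1 + 3×3 = 22; y[3] = 1×3 + 4×2 + 3×2 + 3×1 = 20. Result: [25, 21, 22, 20]

[25, 21, 22, 20]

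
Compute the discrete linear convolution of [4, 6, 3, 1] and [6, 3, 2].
y[0] = 4×6 = 24; y[1] = 4×3 + 6×6 = 48; y[2] = 4×2 + 6×3 + 3×6 = 44; y[3] = 6×2 + 3×3 + 1×6 = 27; y[4] = 3×2 + 1×3 = 9; y[5] = 1×2 = 2

[24, 48, 44, 27, 9, 2]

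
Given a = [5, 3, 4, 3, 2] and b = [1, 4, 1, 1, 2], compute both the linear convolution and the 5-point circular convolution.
Linear: y_lin[0] = 5×1 = 5; y_lin[1] = 5×4 + 3×1 = 23; y_lin[2] = 5×1 + 3×4 + 4×1 = 21; y_lin[3] = 5×1 + 3×1 + 4×4 + 3×1 = 27; y_lin[4] = 5×2 + 3×1 + 4×1 + 3×4 + 2×1 = 31; y_lin[5] = 3×2 + 4×1 + 3×1 + 2×4 = 21; y_lin[6] = 4×2 + 3×1 + 2×1 = 13; y_lin[7] = 3×2 + 2×1 = 8; y_lin[8] = 2×2 = 4 → [5, 23, 21, 27, 31, 21, 13, 8, 4]. Circular (length 5): y[0] = 5×1 + 3×2 + 4×1 + 3×1 + 2×4 = 26; y[1] = 5×4 + 3×1 + 4×2 + 3×1 + 2×1 = 36; y[2] = 5×1 + 3×4 + 4×1 + 3×2 + 2×1 = 29; y[3] = 5×1 + 3×1 + 4×4 + 3×1 + 2×2 = 31; y[4] = 5×2 + 3×1 + 4×1 + 3×4 + 2×1 = 31 → [26, 36, 29, 31, 31]

Linear: [5, 23, 21, 27, 31, 21, 13, 8, 4], Circular: [26, 36, 29, 31, 31]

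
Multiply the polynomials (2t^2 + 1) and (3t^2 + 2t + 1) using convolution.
Ascending coefficients: a = [1, 0, 2], b = [1, 2, 3]. c[0] = 1×1 = 1; c[1] = 1×2 + 0×1 = 2; c[2] = 1×3 + 0×2 + 2×1 = 5; c[3] = 0×3 + 2×2 = 4; c[4] = 2×3 = 6. Result coefficients: [1, 2, 5, 4, 6] → 6t^4 + 4t^3 + 5t^2 + 2t + 1

6t^4 + 4t^3 + 5t^2 + 2t + 1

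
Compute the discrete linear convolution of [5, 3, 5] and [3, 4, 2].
y[0] = 5×3 = 15; y[1] = 5×4 + 3×3 = 29; y[2] = 5×2 + 3×4 + 5×3 = 37; y[3] = 3×2 + 5×4 = 26; y[4] = 5×2 = 10

[15, 29, 37, 26, 10]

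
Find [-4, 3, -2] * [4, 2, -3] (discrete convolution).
y[0] = -4×4 = -16; y[1] = -4×2 + 3×4 = 4; y[2] = -4×-3 + 3×2 + -2×4 = 10; y[3] = 3×-3 + -2×2 = -13; y[4] = -2×-3 = 6

[-16, 4, 10, -13, 6]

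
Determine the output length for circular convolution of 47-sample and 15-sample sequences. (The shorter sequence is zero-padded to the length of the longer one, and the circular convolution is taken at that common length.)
Circular convolution (zero-padding the shorter input) has length max(m, n) = max(47, 15) = 47

47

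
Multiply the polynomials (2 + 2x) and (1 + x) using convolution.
Ascending coefficients: a = [2, 2], b = [1, 1]. c[0] = 2×1 = 2; c[1] = 2×1 + 2×1 = 4; c[2] = 2×1 = 2. Result coefficients: [2, 4, 2] → 2 + 4x + 2x^2

2 + 4x + 2x^2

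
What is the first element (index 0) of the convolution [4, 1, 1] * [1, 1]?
Use y[k] = Σ_i a[i]·b[k-i] at k=0. y[0] = 4×1 = 4

4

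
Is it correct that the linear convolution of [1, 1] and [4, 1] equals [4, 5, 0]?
Recompute linear convolution of [1, 1] and [4, 1]: y[0] = 1×4 = 4; y[1] = 1×1 + 1×4 = 5; y[2] = 1×1 = 1 → [4, 5, 1]. Compare to given [4, 5, 0]: they differ at index 2: given 0, correct 1, so answer: No

No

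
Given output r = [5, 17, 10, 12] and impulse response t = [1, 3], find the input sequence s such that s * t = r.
Deconvolve r=[5, 17, 10, 12] by t=[1, 3]. Since t[0]=1, solve forward: s[0] = r[0] / 1 = 5; s[1] = (r[1] - 5×3) / 1 = 2; s[2] = (r[2] - 2×3) / 1 = 4. So s = [5, 2, 4]. Check by forward convolution: r[0] = 5×1 = 5; r[1] = 5×3 + 2×1 = 17; r[2] = 2×3 + 4×1 = 10; r[3] = 4×3 = 12

[5, 2, 4]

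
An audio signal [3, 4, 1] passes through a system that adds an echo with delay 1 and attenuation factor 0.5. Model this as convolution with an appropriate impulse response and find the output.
Direct-path + delayed-attenuated-path model → impulse response h = [1, 0.5] (1 at lag 0, 0.5 at lag 1). Output y[n] = x[n] + 0.5·x[n - 1] (with x[n] = 0 outside 0..2): y[0] = 3 + 0.5×0 = 3; y[1] = 4 + 0.5×3 = 5.5; y[2] = 1 + 0.5×4 = 3.0; y[3] = 0 + 0.5×1 = 0.5. So y = [3, 5.5, 3.0, 0.5]

[3, 5.5, 3.0, 0.5]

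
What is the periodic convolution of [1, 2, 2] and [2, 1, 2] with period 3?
Use y[k] = Σ_j a[j]·b[(k-j) mod 3]. y[0] = 1×2 + 2×2 + 2×1 = 8; y[1] = 1×1 + 2×2 + 2×2 = 9; y[2] = 1×2 + 2×1 + 2×2 = 8. Result: [8, 9, 8]

[8, 9, 8]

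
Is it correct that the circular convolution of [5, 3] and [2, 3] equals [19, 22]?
Recompute circular convolution of [5, 3] and [2, 3]: y[0] = 5×2 + 3×3 = 19; y[1] = 5×3 + 3×2 = 21 → [19, 21]. Compare to given [19, 22]: they differ at index 1: given 22, correct 21, so answer: No

No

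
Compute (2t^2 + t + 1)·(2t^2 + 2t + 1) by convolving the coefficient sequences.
Ascending coefficients: a = [1, 1, 2], b = [1, 2, 2]. c[0] = 1×1 = 1; c[1] = 1×2 + 1×1 = 3; c[2] = 1×2 + 1×2 + 2×1 = 6; c[3] = 1×2 + 2×2 = 6; c[4] = 2×2 = 4. Result coefficients: [1, 3, 6, 6, 4] → 4t^4 + 6t^3 + 6t^2 + 3t + 1

4t^4 + 6t^3 + 6t^2 + 3t + 1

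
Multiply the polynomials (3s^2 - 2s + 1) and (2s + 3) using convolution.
Ascending coefficients: a = [1, -2, 3], b = [3, 2]. c[0] = 1×3 = 3; c[1] = 1×2 + -2×3 = -4; c[2] = -2×2 + 3×3 = 5; c[3] = 3×2 = 6. Result coefficients: [3, -4, 5, 6] → 6s^3 + 5s^2 - 4s + 3

6s^3 + 5s^2 - 4s + 3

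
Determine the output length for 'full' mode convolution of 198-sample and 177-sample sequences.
Linear/full convolution length: m + n - 1 = 198 + 177 - 1 = 374

374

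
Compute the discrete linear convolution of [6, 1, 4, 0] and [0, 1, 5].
y[0] = 6×0 = 0; y[1] = 6×1 + 1×0 = 6; y[2] = 6×5 + 1×1 + 4×0 = 31; y[3] = 1×5 + 4×1 + 0×0 = 9; y[4] = 4×5 + 0×1 = 20; y[5] = 0×5 = 0

[0, 6, 31, 9, 20, 0]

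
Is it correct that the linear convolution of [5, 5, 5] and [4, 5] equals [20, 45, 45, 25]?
Recompute linear convolution of [5, 5, 5] and [4, 5]: y[0] = 5×4 = 20; y[1] = 5×5 + 5×4 = 45; y[2] = 5×5 + 5×4 = 45; y[3] = 5×5 = 25 → [20, 45, 45, 25]. Given [20, 45, 45, 25] matches, so answer: Yes

Yes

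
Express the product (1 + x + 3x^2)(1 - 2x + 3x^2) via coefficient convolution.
Ascending coefficients: a = [1, 1, 3], b = [1, -2, 3]. c[0] = 1×1 = 1; c[1] = 1×-2 + 1×1 = -1; c[2] = 1×3 + 1×-2 + 3×1 = 4; c[3] = 1×3 + 3×-2 = -3; c[4] = 3×3 = 9. Result coefficients: [1, -1, 4, -3, 9] → 1 - x + 4x^2 - 3x^3 + 9x^4

1 - x + 4x^2 - 3x^3 + 9x^4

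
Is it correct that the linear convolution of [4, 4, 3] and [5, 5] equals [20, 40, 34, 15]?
Recompute linear convolution of [4, 4, 3] and [5, 5]: y[0] = 4×5 = 20; y[1] = 4×5 + 4×5 = 40; y[2] = 4×5 + 3×5 = 35; y[3] = 3×5 = 15 → [20, 40, 35, 15]. Compare to given [20, 40, 34, 15]: they differ at index 2: given 34, correct 35, so answer: No

No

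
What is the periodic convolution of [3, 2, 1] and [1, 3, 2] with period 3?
Use y[k] = Σ_j f[j]·g[(k-j) mod 3]. y[0] = 3×1 + 2×2 + 1×3 = 10; y[1] = 3×3 + 2×1 + 1×2 = 13; y[2] = 3×2 + 2×3 + 1×1 = 13. Result: [10, 13, 13]

[10, 13, 13]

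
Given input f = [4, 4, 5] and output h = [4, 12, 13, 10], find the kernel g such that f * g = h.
Output length 4 = len(f) + len(g) - 1 ⇒ len(g) = 2. Solve g forward using g[k] = (h[k] - Σ_{i≥1} f[i]·g[k-i]) / f[0]: g[0] = h[0] / f[0] = 4 / 4 = 1; g[1] = (h[1] - 4×1) / f[0] = (12 - 4×1) / 4 = 2. So g = [1, 2]. Forward-check [4, 4, 5] * [1, 2]: h[0] = 4×1 = 4; h[1] = 4×2 + 4×1 = 12; h[2] = 4×2 + 5×1 = 13; h[3] = 5×2 = 10 → [4, 12, 13, 10] ✓

[1, 2]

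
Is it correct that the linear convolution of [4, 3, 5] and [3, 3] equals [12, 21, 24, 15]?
Recompute linear convolution of [4, 3, 5] and [3, 3]: y[0] = 4×3 = 12; y[1] = 4×3 + 3×3 = 21; y[2] = 3×3 + 5×3 = 24; y[3] = 5×3 = 15 → [12, 21, 24, 15]. Given [12, 21, 24, 15] matches, so answer: Yes

Yes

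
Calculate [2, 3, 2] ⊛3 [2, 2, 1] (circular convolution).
Use y[k] = Σ_j u[j]·v[(k-j) mod 3]. y[0] = 2×2 + 3×1 + 2×2 = 11; y[1] = 2×2 + 3×2 + 2×1 = 12; y[2] = 2×1 + 3×2 + 2×2 = 12. Result: [11, 12, 12]

[11, 12, 12]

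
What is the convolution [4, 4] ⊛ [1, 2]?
y[0] = 4×1 = 4; y[1] = 4×2 + 4×1 = 12; y[2] = 4×2 = 8

[4, 12, 8]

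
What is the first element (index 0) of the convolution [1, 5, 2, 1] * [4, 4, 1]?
Use y[k] = Σ_i a[i]·b[k-i] at k=0. y[0] = 1×4 = 4

4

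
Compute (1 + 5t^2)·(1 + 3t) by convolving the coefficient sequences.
Ascending coefficients: a = [1, 0, 5], b = [1, 3]. c[0] = 1×1 = 1; c[1] = 1×3 + 0×1 = 3; c[2] = 0×3 + 5×1 = 5; c[3] = 5×3 = 15. Result coefficients: [1, 3, 5, 15] → 1 + 3t + 5t^2 + 15t^3

1 + 3t + 5t^2 + 15t^3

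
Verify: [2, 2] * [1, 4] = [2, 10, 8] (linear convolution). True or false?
Recompute linear convolution of [2, 2] and [1, 4]: y[0] = 2×1 = 2; y[1] = 2×4 + 2×1 = 10; y[2] = 2×4 = 8 → [2, 10, 8]. Given [2, 10, 8] matches, so answer: Yes

Yes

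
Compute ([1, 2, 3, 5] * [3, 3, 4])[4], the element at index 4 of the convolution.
Use y[k] = Σ_i a[i]·b[k-i] at k=4. y[4] = 3×4 + 5×3 = 27

27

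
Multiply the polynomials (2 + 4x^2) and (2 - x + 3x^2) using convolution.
Ascending coefficients: a = [2, 0, 4], b = [2, -1, 3]. c[0] = 2×2 = 4; c[1] = 2×-1 + 0×2 = -2; c[2] = 2×3 + 0×-1 + 4×2 = 14; c[3] = 0×3 + 4×-1 = -4; c[4] = 4×3 = 12. Result coefficients: [4, -2, 14, -4, 12] → 4 - 2x + 14x^2 - 4x^3 + 12x^4

4 - 2x + 14x^2 - 4x^3 + 12x^4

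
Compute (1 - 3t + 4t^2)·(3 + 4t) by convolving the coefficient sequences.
Ascending coefficients: a = [1, -3, 4], b = [3, 4]. c[0] = 1×3 = 3; c[1] = 1×4 + -3×3 = -5; c[2] = -3×4 + 4×3 = 0; c[3] = 4×4 = 16. Result coefficients: [3, -5, 0, 16] → 3 - 5t + 16t^3

3 - 5t + 16t^3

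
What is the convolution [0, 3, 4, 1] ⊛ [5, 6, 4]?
y[0] = 0×5 = 0; y[1] = 0×6 + 3×5 = 15; y[2] = 0×4 + 3×6 + 4×5 = 38; y[3] = 3×4 + 4×6 + 1×5 = 41; y[4] = 4×4 + 1×6 = 22; y[5] = 1×4 = 4

[0, 15, 38, 41, 22, 4]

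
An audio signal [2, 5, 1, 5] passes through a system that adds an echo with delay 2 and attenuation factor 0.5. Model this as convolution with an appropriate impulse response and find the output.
Direct-path + delayed-attenuated-path model → impulse response h = [1, 0, 0.5] (1 at lag 0, 0.5 at lag 2). Output y[n] = x[n] + 0.5·x[n - 2] (with x[n] = 0 outside 0..3): y[0] = 2 + 0.5×0 = 2; y[1] = 5 + 0.5×0 = 5; y[2] = 1 + 0.5×2 = 2.0; y[3] = 5 + 0.5×5 = 7.5; y[4] = 0 + 0.5×1 = 0.5; y[5] = 0 + 0.5×5 = 2.5. So y = [2, 5, 2.0, 7.5, 0.5, 2.5]

[2, 5, 2.0, 7.5, 0.5, 2.5]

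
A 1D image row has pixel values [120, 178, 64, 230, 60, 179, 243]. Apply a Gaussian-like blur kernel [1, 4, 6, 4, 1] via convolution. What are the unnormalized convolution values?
Convolve image row [120, 178, 64, 230, 60, 179, 243] with kernel [1, 4, 6, 4, 1]: y[0] = 120×1 = 120; y[1] = 120×4 + 178×1 = 658; y[2] = 120×6 + 178×4 + 64×1 = 1496; y[3] = 120×4 + 178×6 + 64×4 + 230×1 = 2034; y[4] = 120×1 + 178×4 + 64×6 + 230×4 + 60×1 = 2196; y[5] = 178×1 + 64×4 + 230×6 + 60×4 + 179×1 = 2233; y[6] = 64×1 + 230×4 + 60×6 + 179×4 + 243×1 = 2303; y[7] = 230×1 + 60×4 + 179×6 + 243×4 = 2516; y[8] = 60×1 + 179×4 + 243×6 = 2234; y[9] = 179×1 + 243×4 = 1151; y[10] = 243×1 = 243 → [120, 658, 1496, 2034, 2196, 2233, 2303, 2516, 2234, 1151, 243]. Normalization factor = sum(kernel) = 16.

[120, 658, 1496, 2034, 2196, 2233, 2303, 2516, 2234, 1151, 243]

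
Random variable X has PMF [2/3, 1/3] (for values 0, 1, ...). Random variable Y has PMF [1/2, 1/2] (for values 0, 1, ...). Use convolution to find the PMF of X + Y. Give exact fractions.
P(X+Y=k) = Σ_i P(X=i)·P(Y=k-i) — a convolution of [2/3, 1/3] and [1/2, 1/2]. P(X+Y=0) = (2/3)×(1/2) = 1/3; P(X+Y=1) = (2/3)×(1/2) + (1/3)×(1/2) = 1/3 + 1/6 = 1/2; P(X+Y=2) = (1/3)×(1/2) = 1/6. PMF: [1/3, 1/2, 1/6] (sums to 1 ✓)

[1/3, 1/2, 1/6]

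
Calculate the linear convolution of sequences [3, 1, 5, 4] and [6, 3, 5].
y[0] = 3×6 = 18; y[1] = 3×3 + 1×6 = 15; y[2] = 3×5 + 1×3 + 5×6 = 48; y[3] = 1×5 + 5×3 + 4×6 = 44; y[4] = 5×5 + 4×3 = 37; y[5] = 4×5 = 20

[18, 15, 48, 44, 37, 20]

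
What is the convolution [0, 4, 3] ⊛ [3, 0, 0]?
y[0] = 0×3 = 0; y[1] = 0×0 + 4×3 = 12; y[2] = 0×0 + 4×0 + 3×3 = 9; y[3] = 4×0 + 3×0 = 0; y[4] = 3×0 = 0

[0, 12, 9, 0, 0]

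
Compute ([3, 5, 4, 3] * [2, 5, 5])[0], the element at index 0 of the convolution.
Use y[k] = Σ_i a[i]·b[k-i] at k=0. y[0] = 3×2 = 6

6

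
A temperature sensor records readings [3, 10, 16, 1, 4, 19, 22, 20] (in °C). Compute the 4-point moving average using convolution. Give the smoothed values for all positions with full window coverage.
4-point moving average kernel = [1, 1, 1, 1]. Apply in 'valid' mode (full window coverage): avg[0] = (3 + 10 + 16 + 1) / 4 = 7.5; avg[1] = (10 + 16 + 1 + 4) / 4 = 7.75; avg[2] = (16 + 1 + 4 + 19) / 4 = 10.0; avg[3] = (1 + 4 + 19 + 22) / 4 = 11.5; avg[4] = (4 + 19 + 22 + 20) / 4 = 16.25. Smoothed values: [7.5, 7.75, 10.0, 11.5, 16.25]

[7.5, 7.75, 10.0, 11.5, 16.25]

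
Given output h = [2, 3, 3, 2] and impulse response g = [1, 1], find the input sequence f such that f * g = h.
Deconvolve h=[2, 3, 3, 2] by g=[1, 1]. Since g[0]=1, solve forward: f[0] = h[0] / 1 = 2; f[1] = (h[1] - 2×1) / 1 = 1; f[2] = (h[2] - 1×1) / 1 = 2. So f = [2, 1, 2]. Check by forward convolution: h[0] = 2×1 = 2; h[1] = 2×1 + 1×1 = 3; h[2] = 1×1 + 2×1 = 3; h[3] = 2×1 = 2

[2, 1, 2]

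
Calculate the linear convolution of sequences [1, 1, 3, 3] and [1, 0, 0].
y[0] = 1×1 = 1; y[1] = 1×0 + 1×1 = 1; y[2] = 1×0 + 1×0 + 3×1 = 3; y[3] = 1×0 + 3×0 + 3×1 = 3; y[4] = 3×0 + 3×0 = 0; y[5] = 3×0 = 0

[1, 1, 3, 3, 0, 0]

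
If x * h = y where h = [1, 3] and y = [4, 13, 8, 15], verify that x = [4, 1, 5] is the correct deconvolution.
Forward-compute [4, 1, 5] * [1, 3]: y[0] = 4×1 = 4; y[1] = 4×3 + 1×1 = 13; y[2] = 1×3 + 5×1 = 8; y[3] = 5×3 = 15 → [4, 13, 8, 15]. Matches given y = [4, 13, 8, 15], so verified.

Verified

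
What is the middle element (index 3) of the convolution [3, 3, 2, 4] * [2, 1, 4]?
Use y[k] = Σ_i a[i]·b[k-i] at k=3. y[3] = 3×4 + 2×1 + 4×2 = 22

22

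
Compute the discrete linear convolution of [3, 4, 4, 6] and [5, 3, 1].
y[0] = 3×5 = 15; y[1] = 3×3 + 4×5 = 29; y[2] = 3×1 + 4×3 + 4×5 = 35; y[3] = 4×1 + 4×3 + 6×5 = 46; y[4] = 4×1 + 6×3 = 22; y[5] = 6×1 = 6

[15, 29, 35, 46, 22, 6]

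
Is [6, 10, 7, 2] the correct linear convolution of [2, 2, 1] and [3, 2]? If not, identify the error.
Recompute linear convolution of [2, 2, 1] and [3, 2]: y[0] = 2×3 = 6; y[1] = 2×2 + 2×3 = 10; y[2] = 2×2 + 1×3 = 7; y[3] = 1×2 = 2 → [6, 10, 7, 2]. Given [6, 10, 7, 2] matches, so answer: Yes

Yes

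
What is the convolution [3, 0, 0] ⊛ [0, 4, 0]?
y[0] = 3×0 = 0; y[1] = 3×4 + 0×0 = 12; y[2] = 3×0 + 0×4 + 0×0 = 0; y[3] = 0×0 + 0×4 = 0; y[4] = 0×0 = 0

[0, 12, 0, 0, 0]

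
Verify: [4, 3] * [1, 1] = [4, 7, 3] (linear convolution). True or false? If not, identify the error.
Recompute linear convolution of [4, 3] and [1, 1]: y[0] = 4×1 = 4; y[1] = 4×1 + 3×1 = 7; y[2] = 3×1 = 3 → [4, 7, 3]. Given [4, 7, 3] matches, so answer: Yes

Yes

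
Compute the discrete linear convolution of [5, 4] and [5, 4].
y[0] = 5×5 = 25; y[1] = 5×4 + 4×5 = 40; y[2] = 4×4 = 16

[25, 40, 16]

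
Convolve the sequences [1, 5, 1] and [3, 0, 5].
y[0] = 1×3 = 3; y[1] = 1×0 + 5×3 = 15; y[2] = 1×5 + 5×0 + 1×3 = 8; y[3] = 5×5 + 1×0 = 25; y[4] = 1×5 = 5

[3, 15, 8, 25, 5]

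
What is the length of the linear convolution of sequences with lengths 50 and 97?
Linear/full convolution length: m + n - 1 = 50 + 97 - 1 = 146

146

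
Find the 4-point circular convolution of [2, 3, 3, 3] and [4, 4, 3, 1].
Use y[k] = Σ_j s[j]·t[(k-j) mod 4]. y[0] = 2×4 + 3×1 + 3×3 + 3×4 = 32; y[1] = 2×4 + 3×4 + 3×1 + 3×3 = 32; y[2] = 2×3 + 3×4 + 3×4 + 3×1 = 33; y[3] = 2×1 + 3×3 + 3×4 + 3×4 = 35. Result: [32, 32, 33, 35]

[32, 32, 33, 35]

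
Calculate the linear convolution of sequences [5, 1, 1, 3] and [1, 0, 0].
y[0] = 5×1 = 5; y[1] = 5×0 + 1×1 = 1; y[2] = 5×0 + 1×0 + 1×1 = 1; y[3] = 1×0 + 1×0 + 3×1 = 3; y[4] = 1×0 + 3×0 = 0; y[5] = 3×0 = 0

[5, 1, 1, 3, 0, 0]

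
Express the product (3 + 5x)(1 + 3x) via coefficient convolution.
Ascending coefficients: a = [3, 5], b = [1, 3]. c[0] = 3×1 = 3; c[1] = 3×3 + 5×1 = 14; c[2] = 5×3 = 15. Result coefficients: [3, 14, 15] → 3 + 14x + 15x^2

3 + 14x + 15x^2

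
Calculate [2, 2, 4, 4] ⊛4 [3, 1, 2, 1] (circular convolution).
Use y[k] = Σ_j x[j]·h[(k-j) mod 4]. y[0] = 2×3 + 2×1 + 4×2 + 4×1 = 20; y[1] = 2×1 + 2×3 + 4×1 + 4×2 = 20; y[2] = 2×2 + 2×1 + 4×3 + 4×1 = 22; y[3] = 2×1 + 2×2 + 4×1 + 4×3 = 22. Result: [20, 20, 22, 22]

[20, 20, 22, 22]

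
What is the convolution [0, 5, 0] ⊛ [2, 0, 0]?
y[0] = 0×2 = 0; y[1] = 0×0 + 5×2 = 10; y[2] = 0×0 + 5×0 + 0×2 = 0; y[3] = 5×0 + 0×0 = 0; y[4] = 0×0 = 0

[0, 10, 0, 0, 0]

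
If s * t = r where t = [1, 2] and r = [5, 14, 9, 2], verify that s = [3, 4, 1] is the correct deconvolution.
Forward-compute [3, 4, 1] * [1, 2]: r[0] = 3×1 = 3; r[1] = 3×2 + 4×1 = 10; r[2] = 4×2 + 1×1 = 9; r[3] = 1×2 = 2 → [3, 10, 9, 2]. Does not match given r = [5, 14, 9, 2].

Not verified. [3, 4, 1] * [1, 2] = [3, 10, 9, 2], which differs from [5, 14, 9, 2] at index 0.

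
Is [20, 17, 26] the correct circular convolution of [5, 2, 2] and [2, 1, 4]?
Recompute circular convolution of [5, 2, 2] and [2, 1, 4]: y[0] = 5×2 + 2×4 + 2×1 = 20; y[1] = 5×1 + 2×2 + 2×4 = 17; y[2] = 5×4 + 2×1 + 2×2 = 26 → [20, 17, 26]. Given [20, 17, 26] matches, so answer: Yes

Yes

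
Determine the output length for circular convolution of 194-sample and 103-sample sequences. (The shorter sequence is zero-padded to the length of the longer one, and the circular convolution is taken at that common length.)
Circular convolution (zero-padding the shorter input) has length max(m, n) = max(194, 103) = 194

194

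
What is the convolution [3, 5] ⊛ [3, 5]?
y[0] = 3×3 = 9; y[1] = 3×5 + 5×3 = 30; y[2] = 5×5 = 25

[9, 30, 25]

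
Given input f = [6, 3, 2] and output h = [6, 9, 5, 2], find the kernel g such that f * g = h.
Output length 4 = len(f) + len(g) - 1 ⇒ len(g) = 2. Solve g forward using g[k] = (h[k] - Σ_{i≥1} f[i]·g[k-i]) / f[0]: g[0] = h[0] / f[0] = 6 / 6 = 1; g[1] = (h[1] - 3×1) / f[0] = (9 - 3×1) / 6 = 1. So g = [1, 1]. Forward-check [6, 3, 2] * [1, 1]: h[0] = 6×1 = 6; h[1] = 6×1 + 3×1 = 9; h[2] = 3×1 + 2×1 = 5; h[3] = 2×1 = 2 → [6, 9, 5, 2] ✓

[1, 1]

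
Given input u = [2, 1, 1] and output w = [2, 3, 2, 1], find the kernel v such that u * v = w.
Output length 4 = len(u) + len(v) - 1 ⇒ len(v) = 2. Solve v forward using v[k] = (w[k] - Σ_{i≥1} u[i]·v[k-i]) / u[0]: v[0] = w[0] / u[0] = 2 / 2 = 1; v[1] = (w[1] - 1×1) / u[0] = (3 - 1×1) / 2 = 1. So v = [1, 1]. Forward-check [2, 1, 1] * [1, 1]: w[0] = 2×1 = 2; w[1] = 2×1 + 1×1 = 3; w[2] = 1×1 + 1×1 = 2; w[3] = 1×1 = 1 → [2, 3, 2, 1] ✓

[1, 1]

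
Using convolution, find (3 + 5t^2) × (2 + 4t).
Ascending coefficients: a = [3, 0, 5], b = [2, 4]. c[0] = 3×2 = 6; c[1] = 3×4 + 0×2 = 12; c[2] = 0×4 + 5×2 = 10; c[3] = 5×4 = 20. Result coefficients: [6, 12, 10, 20] → 6 + 12t + 10t^2 + 20t^3

6 + 12t + 10t^2 + 20t^3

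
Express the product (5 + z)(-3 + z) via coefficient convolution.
Ascending coefficients: a = [5, 1], b = [-3, 1]. c[0] = 5×-3 = -15; c[1] = 5×1 + 1×-3 = 2; c[2] = 1×1 = 1. Result coefficients: [-15, 2, 1] → -15 + 2z + z^2

-15 + 2z + z^2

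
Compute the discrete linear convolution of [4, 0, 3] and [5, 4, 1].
y[0] = 4×5 = 20; y[1] = 4×4 + 0×5 = 16; y[2] = 4×1 + 0×4 + 3×5 = 19; y[3] = 0×1 + 3×4 = 12; y[4] = 3×1 = 3

[20, 16, 19, 12, 3]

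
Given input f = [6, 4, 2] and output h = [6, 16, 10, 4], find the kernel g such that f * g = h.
Output length 4 = len(f) + len(g) - 1 ⇒ len(g) = 2. Solve g forward using g[k] = (h[k] - Σ_{i≥1} f[i]·g[k-i]) / f[0]: g[0] = h[0] / f[0] = 6 / 6 = 1; g[1] = (h[1] - 4×1) / f[0] = (16 - 4×1) / 6 = 2. So g = [1, 2]. Forward-check [6, 4, 2] * [1, 2]: h[0] = 6×1 = 6; h[1] = 6×2 + 4×1 = 16; h[2] = 4×2 + 2×1 = 10; h[3] = 2×2 = 4 → [6, 16, 10, 4] ✓

[1, 2]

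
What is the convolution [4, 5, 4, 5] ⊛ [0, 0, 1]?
y[0] = 4×0 = 0; y[1] = 4×0 + 5×0 = 0; y[2] = 4×1 + 5×0 + 4×0 = 4; y[3] = 5×1 + 4×0 + 5×0 = 5; y[4] = 4×1 + 5×0 = 4; y[5] = 5×1 = 5

[0, 0, 4, 5, 4, 5]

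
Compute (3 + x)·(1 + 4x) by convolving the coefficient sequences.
Ascending coefficients: a = [3, 1], b = [1, 4]. c[0] = 3×1 = 3; c[1] = 3×4 + 1×1 = 13; c[2] = 1×4 = 4. Result coefficients: [3, 13, 4] → 3 + 13x + 4x^2

3 + 13x + 4x^2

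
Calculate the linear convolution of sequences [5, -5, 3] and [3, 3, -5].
y[0] = 5×3 = 15; y[1] = 5×3 + -5×3 = 0; y[2] = 5×-5 + -5×3 + 3×3 = -31; y[3] = -5×-5 + 3×3 = 34; y[4] = 3×-5 = -15

[15, 0, -31, 34, -15]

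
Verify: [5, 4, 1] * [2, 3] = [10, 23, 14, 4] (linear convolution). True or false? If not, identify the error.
Recompute linear convolution of [5, 4, 1] and [2, 3]: y[0] = 5×2 = 10; y[1] = 5×3 + 4×2 = 23; y[2] = 4×3 + 1×2 = 14; y[3] = 1×3 = 3 → [10, 23, 14, 3]. Compare to given [10, 23, 14, 4]: they differ at index 3: given 4, correct 3, so answer: No

No. Error at index 3: given 4, correct 3.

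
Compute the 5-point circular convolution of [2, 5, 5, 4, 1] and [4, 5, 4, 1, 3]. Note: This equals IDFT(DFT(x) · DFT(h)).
Either evaluate y[k] = Σ_j x[j]·h[(k-j) mod 5] directly, or use IDFT(DFT(x) · DFT(h)). y[0] = 2×4 + 5×3 + 5×1 + 4×4 + 1×5 = 49; y[1] = 2×5 + 5×4 + 5×3 + 4×1 + 1×4 = 53; y[2] = 2×4 + 5×5 + 5×4 + 4×3 + 1×1 = 66; y[3] = 2×1 + 5×4 + 5×5 + 4×4 + 1×3 = 66; y[4] = 2×3 + 5×1 + 5×4 + 4×5 + 1×4 = 55. Result: [49, 53, 66, 66, 55]

[49, 53, 66, 66, 55]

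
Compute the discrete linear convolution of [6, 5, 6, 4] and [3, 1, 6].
y[0] = 6×3 = 18; y[1] = 6×1 + 5×3 = 21; y[2] = 6×6 + 5×1 + 6×3 = 59; y[3] = 5×6 + 6×1 + 4×3 = 48; y[4] = 6×6 + 4×1 = 40; y[5] = 4×6 = 24

[18, 21, 59, 48, 40, 24]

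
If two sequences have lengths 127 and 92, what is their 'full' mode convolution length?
Linear/full convolution length: m + n - 1 = 127 + 92 - 1 = 218

218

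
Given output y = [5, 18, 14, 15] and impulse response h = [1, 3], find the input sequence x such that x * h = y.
Deconvolve y=[5, 18, 14, 15] by h=[1, 3]. Since h[0]=1, solve forward: x[0] = y[0] / 1 = 5; x[1] = (y[1] - 5×3) / 1 = 3; x[2] = (y[2] - 3×3) / 1 = 5. So x = [5, 3, 5]. Check by forward convolution: y[0] = 5×1 = 5; y[1] = 5×3 + 3×1 = 18; y[2] = 3×3 + 5×1 = 14; y[3] = 5×3 = 15

[5, 3, 5]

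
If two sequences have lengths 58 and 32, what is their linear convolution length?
Linear/full convolution length: m + n - 1 = 58 + 32 - 1 = 89

89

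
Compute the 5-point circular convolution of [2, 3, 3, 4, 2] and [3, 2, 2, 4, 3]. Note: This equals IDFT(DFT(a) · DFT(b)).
Either evaluate y[k] = Σ_j a[j]·b[(k-j) mod 5] directly, or use IDFT(DFT(a) · DFT(b)). y[0] = 2×3 + 3×3 + 3×4 + 4×2 + 2×2 = 39; y[1] = 2×2 + 3×3 + 3×3 + 4×4 + 2×2 = 42; y[2] = 2×2 + 3×2 + 3×3 + 4×3 + 2×4 = 39; y[3] = 2×4 + 3×2 + 3×2 + 4×3 + 2×3 = 38; y[4] = 2×3 + 3×4 + 3×2 + 4×2 + 2×3 = 38. Result: [39, 42, 39, 38, 38]

[39, 42, 39, 38, 38]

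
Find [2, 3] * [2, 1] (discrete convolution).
y[0] = 2×2 = 4; y[1] = 2×1 + 3×2 = 8; y[2] = 3×1 = 3

[4, 8, 3]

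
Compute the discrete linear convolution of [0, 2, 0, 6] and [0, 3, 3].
y[0] = 0×0 = 0; y[1] = 0×3 + 2×0 = 0; y[2] = 0×3 + 2×3 + 0×0 = 6; y[3] = 2×3 + 0×3 + 6×0 = 6; y[4] = 0×3 + 6×3 = 18; y[5] = 6×3 = 18

[0, 0, 6, 6, 18, 18]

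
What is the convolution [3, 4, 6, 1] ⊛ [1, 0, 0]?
y[0] = 3×1 = 3; y[1] = 3×0 + 4×1 = 4; y[2] = 3×0 + 4×0 + 6×1 = 6; y[3] = 4×0 + 6×0 + 1×1 = 1; y[4] = 6×0 + 1×0 = 0; y[5] = 1×0 = 0

[3, 4, 6, 1, 0, 0]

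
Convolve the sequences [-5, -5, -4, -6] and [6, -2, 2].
y[0] = -5×6 = -30; y[1] = -5×-2 + -5×6 = -20; y[2] = -5×2 + -5×-2 + -4×6 = -24; y[3] = -5×2 + -4×-2 + -6×6 = -38; y[4] = -4×2 + -6×-2 = 4; y[5] = -6×2 = -12

[-30, -20, -24, -38, 4, -12]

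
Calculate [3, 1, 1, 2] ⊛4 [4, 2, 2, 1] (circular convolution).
Use y[k] = Σ_j s[j]·t[(k-j) mod 4]. y[0] = 3×4 + 1×1 + 1×2 + 2×2 = 19; y[1] = 3×2 + 1×4 + 1×1 + 2×2 = 15; y[2] = 3×2 + 1×2 + 1×4 + 2×1 = 14; y[3] = 3×1 + 1×2 + 1×2 + 2×4 = 15. Result: [19, 15, 14, 15]

[19, 15, 14, 15]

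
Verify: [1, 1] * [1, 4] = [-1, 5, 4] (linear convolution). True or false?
Recompute linear convolution of [1, 1] and [1, 4]: y[0] = 1×1 = 1; y[1] = 1×4 + 1×1 = 5; y[2] = 1×4 = 4 → [1, 5, 4]. Compare to given [-1, 5, 4]: they differ at index 0: given -1, correct 1, so answer: No

No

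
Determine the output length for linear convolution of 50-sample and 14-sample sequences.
Linear/full convolution length: m + n - 1 = 50 + 14 - 1 = 63

63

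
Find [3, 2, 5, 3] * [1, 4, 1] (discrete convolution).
y[0] = 3×1 = 3; y[1] = 3×4 + 2×1 = 14; y[2] = 3×1 + 2×4 + 5×1 = 16; y[3] = 2×1 + 5×4 + 3×1 = 25; y[4] = 5×1 + 3×4 = 17; y[5] = 3×1 = 3

[3, 14, 16, 25, 17, 3]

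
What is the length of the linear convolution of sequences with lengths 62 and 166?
Linear/full convolution length: m + n - 1 = 62 + 166 - 1 = 227

227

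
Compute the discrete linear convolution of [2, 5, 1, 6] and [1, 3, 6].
y[0] = 2×1 = 2; y[1] = 2×3 + 5×1 = 11; y[2] = 2×6 + 5×3 + 1×1 = 28; y[3] = 5×6 + 1×3 + 6×1 = 39; y[4] = 1×6 + 6×3 = 24; y[5] = 6×6 = 36

[2, 11, 28, 39, 24, 36]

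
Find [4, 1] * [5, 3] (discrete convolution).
y[0] = 4×5 = 20; y[1] = 4×3 + 1×5 = 17; y[2] = 1×3 = 3

[20, 17, 3]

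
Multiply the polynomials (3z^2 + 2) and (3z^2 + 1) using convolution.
Ascending coefficients: a = [2, 0, 3], b = [1, 0, 3]. c[0] = 2×1 = 2; c[1] = 2×0 + 0×1 = 0; c[2] = 2×3 + 0×0 + 3×1 = 9; c[3] = 0×3 + 3×0 = 0; c[4] = 3×3 = 9. Result coefficients: [2, 0, 9, 0, 9] → 9z^4 + 9z^2 + 2

9z^4 + 9z^2 + 2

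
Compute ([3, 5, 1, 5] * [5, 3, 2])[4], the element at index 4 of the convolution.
Use y[k] = Σ_i a[i]·b[k-i] at k=4. y[4] = 1×2 + 5×3 = 17

17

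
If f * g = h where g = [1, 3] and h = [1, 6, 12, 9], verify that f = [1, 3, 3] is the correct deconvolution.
Forward-compute [1, 3, 3] * [1, 3]: h[0] = 1×1 = 1; h[1] = 1×3 + 3×1 = 6; h[2] = 3×3 + 3×1 = 12; h[3] = 3×3 = 9 → [1, 6, 12, 9]. Matches given h = [1, 6, 12, 9], so verified.

Verified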